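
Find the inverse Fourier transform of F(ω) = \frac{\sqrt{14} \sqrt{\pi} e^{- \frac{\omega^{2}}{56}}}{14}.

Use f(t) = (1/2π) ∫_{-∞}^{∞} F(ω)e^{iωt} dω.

f(t) = e^{- 14 t^{2}}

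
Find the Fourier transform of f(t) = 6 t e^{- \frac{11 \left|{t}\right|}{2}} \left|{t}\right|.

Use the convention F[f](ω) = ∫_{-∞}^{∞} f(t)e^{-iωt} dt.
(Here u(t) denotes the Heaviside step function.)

F(ω) = \frac{384 i \omega \left(4 \omega^{2} - 363\right)}{\left(4 \omega^{2} + 121\right)^{3}}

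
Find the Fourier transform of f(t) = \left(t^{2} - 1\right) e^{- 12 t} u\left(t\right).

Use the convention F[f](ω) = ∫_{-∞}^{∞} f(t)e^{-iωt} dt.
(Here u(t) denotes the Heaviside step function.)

F(ω) = \frac{2 i \omega - \left(i \omega + 12\right)^{3} + 24}{\left(i \omega + 12\right)^{4}}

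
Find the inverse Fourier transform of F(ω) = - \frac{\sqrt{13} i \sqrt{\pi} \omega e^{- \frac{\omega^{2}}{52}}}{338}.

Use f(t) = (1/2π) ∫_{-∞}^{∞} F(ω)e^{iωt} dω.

f(t) = t e^{- 13 t^{2}}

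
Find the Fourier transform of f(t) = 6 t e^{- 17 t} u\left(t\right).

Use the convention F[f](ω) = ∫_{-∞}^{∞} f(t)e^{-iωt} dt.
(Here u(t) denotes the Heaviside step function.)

F(ω) = \frac{6}{\left(i \omega + 17\right)^{2}}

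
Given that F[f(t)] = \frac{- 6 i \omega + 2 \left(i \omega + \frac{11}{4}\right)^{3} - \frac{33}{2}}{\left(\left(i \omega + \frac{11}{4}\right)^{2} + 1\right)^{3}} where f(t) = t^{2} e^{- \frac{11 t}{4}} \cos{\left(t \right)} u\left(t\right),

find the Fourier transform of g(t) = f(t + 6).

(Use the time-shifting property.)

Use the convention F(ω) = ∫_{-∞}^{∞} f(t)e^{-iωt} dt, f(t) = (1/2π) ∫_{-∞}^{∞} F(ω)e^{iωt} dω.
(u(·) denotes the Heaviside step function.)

F[g](ω) = \frac{128 \left(- 192 i \omega + \left(4 i \omega + 11\right)^{3} - 528\right) e^{6 i \omega}}{\left(\left(4 i \omega + 11\right)^{2} + 16\right)^{3}}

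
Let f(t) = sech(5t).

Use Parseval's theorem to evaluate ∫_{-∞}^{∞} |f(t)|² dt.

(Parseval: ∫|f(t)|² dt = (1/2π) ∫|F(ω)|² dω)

∫|f(t)|² dt = \frac{2}{5}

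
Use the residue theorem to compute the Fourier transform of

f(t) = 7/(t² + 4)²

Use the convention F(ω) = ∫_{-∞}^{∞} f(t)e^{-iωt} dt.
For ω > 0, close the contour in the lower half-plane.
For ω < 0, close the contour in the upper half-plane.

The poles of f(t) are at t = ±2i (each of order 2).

Let g(z) = f(z)e^{-iωz}; for large |z| the factor e^{-iωz} decays in the lower half-plane when ω > 0 and in the upper half-plane when ω < 0.

Case ω > 0 (lower half-plane, clockwise contour ⇒ F(ω) = -2πi·ΣRes):
  Res_{z = - 2 i} g(z) = \frac{7 i \left(2 \omega + 1\right) e^{- 2 \omega}}{32} (pole of order 2)
  F(ω) = -2πi·ΣRes = \frac{7 \pi \left(2 \omega + 1\right) e^{- 2 \omega}}{16}

Case ω < 0 (upper half-plane, counterclockwise contour ⇒ F(ω) = +2πi·ΣRes):
  Res_{z = 2 i} g(z) = \frac{7 i \left(2 \omega - 1\right) e^{2 \omega}}{32} (pole of order 2)
  F(ω) = 2πi·ΣRes = \frac{7 \pi \left(1 - 2 \omega\right) e^{2 \omega}}{16}

Both cases combine into a single formula in |ω|:

F(ω) = \frac{7 \pi \left(2 \left|{\omega}\right| + 1\right) e^{- 2 \left|{\omega}\right|}}{16}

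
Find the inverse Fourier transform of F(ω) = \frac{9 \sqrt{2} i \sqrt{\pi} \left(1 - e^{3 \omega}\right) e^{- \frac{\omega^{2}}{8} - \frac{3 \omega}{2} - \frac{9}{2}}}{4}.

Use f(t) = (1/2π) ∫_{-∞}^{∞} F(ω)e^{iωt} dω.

f(t) = 9 e^{- 2 t^{2}} \sin{\left(6 t \right)}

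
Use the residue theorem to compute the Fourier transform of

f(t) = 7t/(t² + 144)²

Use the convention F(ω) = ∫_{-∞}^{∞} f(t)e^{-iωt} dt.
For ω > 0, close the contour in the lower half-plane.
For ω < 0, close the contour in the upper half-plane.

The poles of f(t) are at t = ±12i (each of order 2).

Let g(z) = f(z)e^{-iωz}; for large |z| the factor e^{-iωz} decays in the lower half-plane when ω > 0 and in the upper half-plane when ω < 0.

Case ω > 0 (lower half-plane, clockwise contour ⇒ F(ω) = -2πi·ΣRes):
  Res_{z = - 12 i} g(z) = \frac{7 \omega e^{- 12 \omega}}{48} (pole of order 2)
  F(ω) = -2πi·ΣRes = - \frac{7 i \pi \omega e^{- 12 \omega}}{24}

Case ω < 0 (upper half-plane, counterclockwise contour ⇒ F(ω) = +2πi·ΣRes):
  Res_{z = 12 i} g(z) = - \frac{7 \omega e^{12 \omega}}{48} (pole of order 2)
  F(ω) = 2πi·ΣRes = - \frac{7 i \pi \omega e^{12 \omega}}{24}

Both cases combine into a single formula in |ω|:

F(ω) = - \frac{7 i \pi \omega e^{- 12 \left|{\omega}\right|}}{24}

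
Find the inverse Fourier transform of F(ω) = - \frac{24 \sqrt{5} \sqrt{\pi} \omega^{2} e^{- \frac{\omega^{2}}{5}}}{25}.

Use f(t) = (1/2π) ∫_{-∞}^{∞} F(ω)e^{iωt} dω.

f(t) = 3 \left(5 t^{2} - 2\right) e^{- \frac{5 t^{2}}{4}}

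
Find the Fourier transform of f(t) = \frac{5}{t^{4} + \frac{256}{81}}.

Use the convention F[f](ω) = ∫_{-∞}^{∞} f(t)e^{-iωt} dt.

F(ω) = \frac{135 \pi e^{- \frac{2 \sqrt{2} \left|{\omega}\right|}{3}} \sin{\left(\frac{2 \sqrt{2} \left|{\omega}\right|}{3} + \frac{\pi}{4} \right)}}{64}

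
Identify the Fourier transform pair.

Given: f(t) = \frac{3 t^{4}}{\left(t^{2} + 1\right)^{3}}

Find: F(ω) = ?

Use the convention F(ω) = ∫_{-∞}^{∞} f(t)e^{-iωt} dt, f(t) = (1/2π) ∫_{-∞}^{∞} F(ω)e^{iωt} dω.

F(ω) = \frac{3 \pi \left(\omega^{2} - 5 \left|{\omega}\right| + 3\right) e^{- \left|{\omega}\right|}}{8}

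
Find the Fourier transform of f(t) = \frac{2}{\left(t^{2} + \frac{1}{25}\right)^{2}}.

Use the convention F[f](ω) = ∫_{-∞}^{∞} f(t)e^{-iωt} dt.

F(ω) = 25 \pi \left(\left|{\omega}\right| + 5\right) e^{- \frac{\left|{\omega}\right|}{5}}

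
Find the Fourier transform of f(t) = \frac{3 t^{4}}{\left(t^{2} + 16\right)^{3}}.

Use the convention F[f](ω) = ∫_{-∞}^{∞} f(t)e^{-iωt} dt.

F(ω) = \frac{3 \pi \left(16 \omega^{2} - 20 \left|{\omega}\right| + 3\right) e^{- 4 \left|{\omega}\right|}}{32}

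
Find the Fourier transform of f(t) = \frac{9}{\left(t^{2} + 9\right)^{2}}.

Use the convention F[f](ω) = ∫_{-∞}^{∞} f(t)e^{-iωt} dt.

F(ω) = \frac{\pi \left(3 \left|{\omega}\right| + 1\right) e^{- 3 \left|{\omega}\right|}}{6}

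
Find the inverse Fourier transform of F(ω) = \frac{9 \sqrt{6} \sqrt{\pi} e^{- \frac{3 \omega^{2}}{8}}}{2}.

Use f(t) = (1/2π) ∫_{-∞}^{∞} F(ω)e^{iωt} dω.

f(t) = 9 e^{- \frac{2 t^{2}}{3}}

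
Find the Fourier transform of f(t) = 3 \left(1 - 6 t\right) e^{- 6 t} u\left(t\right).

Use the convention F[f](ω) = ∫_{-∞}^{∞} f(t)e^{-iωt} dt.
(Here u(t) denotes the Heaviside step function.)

F(ω) = \frac{3 i \omega}{- \omega^{2} + 12 i \omega + 36}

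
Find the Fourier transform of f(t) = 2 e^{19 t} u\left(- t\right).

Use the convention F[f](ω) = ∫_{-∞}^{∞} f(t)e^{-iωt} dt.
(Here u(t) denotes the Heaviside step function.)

F(ω) = - \frac{2}{i \omega - 19}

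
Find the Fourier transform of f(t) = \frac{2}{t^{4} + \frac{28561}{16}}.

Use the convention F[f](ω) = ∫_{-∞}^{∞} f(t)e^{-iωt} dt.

F(ω) = \frac{16 \pi e^{- \frac{13 \sqrt{2} \left|{\omega}\right|}{4}} \sin{\left(\frac{13 \sqrt{2} \left|{\omega}\right|}{4} + \frac{\pi}{4} \right)}}{2197}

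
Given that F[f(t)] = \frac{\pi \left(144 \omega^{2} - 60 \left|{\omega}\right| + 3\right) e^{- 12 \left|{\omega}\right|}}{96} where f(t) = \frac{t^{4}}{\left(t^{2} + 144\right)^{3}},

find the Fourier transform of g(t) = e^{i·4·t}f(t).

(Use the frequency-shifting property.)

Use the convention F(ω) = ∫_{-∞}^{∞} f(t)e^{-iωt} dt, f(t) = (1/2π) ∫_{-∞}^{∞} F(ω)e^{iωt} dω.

F[g](ω) = \frac{\pi \left(48 \left(\omega - 4\right)^{2} - 20 \left|{\omega - 4}\right| + 1\right) e^{- 12 \left|{\omega - 4}\right|}}{32}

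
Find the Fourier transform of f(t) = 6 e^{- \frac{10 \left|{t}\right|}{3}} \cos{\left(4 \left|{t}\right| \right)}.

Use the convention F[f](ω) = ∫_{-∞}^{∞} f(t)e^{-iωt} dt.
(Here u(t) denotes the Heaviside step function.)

F(ω) = \frac{360 \left(9 \omega^{2} + 244\right)}{81 \omega^{4} - 792 \omega^{2} + 59536}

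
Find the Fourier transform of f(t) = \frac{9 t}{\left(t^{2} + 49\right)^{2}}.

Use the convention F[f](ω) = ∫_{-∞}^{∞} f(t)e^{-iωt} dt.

F(ω) = - \frac{9 i \pi \omega e^{- 7 \left|{\omega}\right|}}{14}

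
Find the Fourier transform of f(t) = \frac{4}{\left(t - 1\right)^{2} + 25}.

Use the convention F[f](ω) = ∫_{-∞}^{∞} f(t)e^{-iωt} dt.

F(ω) = \frac{4 \pi e^{- i \omega - 5 \left|{\omega}\right|}}{5}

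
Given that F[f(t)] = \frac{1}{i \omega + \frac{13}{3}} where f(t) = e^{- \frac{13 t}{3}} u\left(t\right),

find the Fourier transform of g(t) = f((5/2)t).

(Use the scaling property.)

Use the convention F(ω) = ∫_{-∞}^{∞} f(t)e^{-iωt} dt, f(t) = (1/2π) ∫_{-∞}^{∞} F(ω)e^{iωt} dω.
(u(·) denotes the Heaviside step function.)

F[g](ω) = \frac{6}{6 i \omega + 65}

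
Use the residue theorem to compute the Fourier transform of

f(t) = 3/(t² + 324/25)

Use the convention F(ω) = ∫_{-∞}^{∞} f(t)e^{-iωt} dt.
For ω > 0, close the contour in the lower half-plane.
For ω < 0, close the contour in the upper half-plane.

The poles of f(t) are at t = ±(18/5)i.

Let g(z) = f(z)e^{-iωz}; for large |z| the factor e^{-iωz} decays in the lower half-plane when ω > 0 and in the upper half-plane when ω < 0.

Case ω > 0 (lower half-plane, clockwise contour ⇒ F(ω) = -2πi·ΣRes):
  Res_{z = - \frac{18 i}{5}} g(z) = \frac{5 i e^{- \frac{18 \omega}{5}}}{12}
  F(ω) = -2πi·ΣRes = \frac{5 \pi e^{- \frac{18 \omega}{5}}}{6}

Case ω < 0 (upper half-plane, counterclockwise contour ⇒ F(ω) = +2πi·ΣRes):
  Res_{z = \frac{18 i}{5}} g(z) = - \frac{5 i e^{\frac{18 \omega}{5}}}{12}
  F(ω) = 2πi·ΣRes = \frac{5 \pi e^{\frac{18 \omega}{5}}}{6}

Both cases combine into a single formula in |ω|:

F(ω) = \frac{5 \pi e^{- \frac{18 \left|{\omega}\right|}{5}}}{6}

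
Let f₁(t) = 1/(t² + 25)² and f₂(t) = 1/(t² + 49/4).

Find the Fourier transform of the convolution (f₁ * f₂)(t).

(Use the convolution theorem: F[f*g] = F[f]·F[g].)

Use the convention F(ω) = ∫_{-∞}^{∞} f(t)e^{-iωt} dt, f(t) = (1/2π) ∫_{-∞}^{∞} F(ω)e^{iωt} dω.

F[f₁*f₂](ω) = \frac{\pi^{2} \left(5 \left|{\omega}\right| + 1\right) e^{- \frac{17 \left|{\omega}\right|}{2}}}{875}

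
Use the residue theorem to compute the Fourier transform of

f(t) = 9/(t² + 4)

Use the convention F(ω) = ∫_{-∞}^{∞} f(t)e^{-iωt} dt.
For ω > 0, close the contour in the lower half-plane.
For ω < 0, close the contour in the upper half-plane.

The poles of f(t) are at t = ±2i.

Let g(z) = f(z)e^{-iωz}; for large |z| the factor e^{-iωz} decays in the lower half-plane when ω > 0 and in the upper half-plane when ω < 0.

Case ω > 0 (lower half-plane, clockwise contour ⇒ F(ω) = -2πi·ΣRes):
  Res_{z = - 2 i} g(z) = \frac{9 i e^{- 2 \omega}}{4}
  F(ω) = -2πi·ΣRes = \frac{9 \pi e^{- 2 \omega}}{2}

Case ω < 0 (upper half-plane, counterclockwise contour ⇒ F(ω) = +2πi·ΣRes):
  Res_{z = 2 i} g(z) = - \frac{9 i e^{2 \omega}}{4}
  F(ω) = 2πi·ΣRes = \frac{9 \pi e^{2 \omega}}{2}

Both cases combine into a single formula in |ω|:

F(ω) = \frac{9 \pi e^{- 2 \left|{\omega}\right|}}{2}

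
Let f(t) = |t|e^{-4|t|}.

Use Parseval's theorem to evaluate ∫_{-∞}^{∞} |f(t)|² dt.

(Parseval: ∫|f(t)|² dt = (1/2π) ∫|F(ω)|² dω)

∫|f(t)|² dt = \frac{1}{128}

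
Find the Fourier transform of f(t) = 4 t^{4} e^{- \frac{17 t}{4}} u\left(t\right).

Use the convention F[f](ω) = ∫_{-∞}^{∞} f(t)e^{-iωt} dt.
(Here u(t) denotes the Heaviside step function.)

F(ω) = \frac{98304}{\left(4 i \omega + 17\right)^{5}}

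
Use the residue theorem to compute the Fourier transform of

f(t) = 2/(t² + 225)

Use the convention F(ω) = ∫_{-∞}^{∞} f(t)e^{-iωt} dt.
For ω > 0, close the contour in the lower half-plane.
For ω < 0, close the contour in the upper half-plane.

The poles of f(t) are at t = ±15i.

Let g(z) = f(z)e^{-iωz}; for large |z| the factor e^{-iωz} decays in the lower half-plane when ω > 0 and in the upper half-plane when ω < 0.

Case ω > 0 (lower half-plane, clockwise contour ⇒ F(ω) = -2πi·ΣRes):
  Res_{z = - 15 i} g(z) = \frac{i e^{- 15 \omega}}{15}
  F(ω) = -2πi·ΣRes = \frac{2 \pi e^{- 15 \omega}}{15}

Case ω < 0 (upper half-plane, counterclockwise contour ⇒ F(ω) = +2πi·ΣRes):
  Res_{z = 15 i} g(z) = - \frac{i e^{15 \omega}}{15}
  F(ω) = 2πi·ΣRes = \frac{2 \pi e^{15 \omega}}{15}

Both cases combine into a single formula in |ω|:

F(ω) = \frac{2 \pi e^{- 15 \left|{\omega}\right|}}{15}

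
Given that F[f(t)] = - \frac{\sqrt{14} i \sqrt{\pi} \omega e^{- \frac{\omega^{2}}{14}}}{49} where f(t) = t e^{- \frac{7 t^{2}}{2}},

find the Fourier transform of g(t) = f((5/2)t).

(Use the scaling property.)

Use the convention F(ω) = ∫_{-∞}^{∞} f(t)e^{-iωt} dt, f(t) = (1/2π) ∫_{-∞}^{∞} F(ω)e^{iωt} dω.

F[g](ω) = - \frac{4 \sqrt{14} i \sqrt{\pi} \omega e^{- \frac{2 \omega^{2}}{175}}}{1225}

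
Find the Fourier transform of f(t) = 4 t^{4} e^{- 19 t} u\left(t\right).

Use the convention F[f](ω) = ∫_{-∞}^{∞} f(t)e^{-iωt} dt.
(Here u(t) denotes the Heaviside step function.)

F(ω) = \frac{96}{\left(i \omega + 19\right)^{5}}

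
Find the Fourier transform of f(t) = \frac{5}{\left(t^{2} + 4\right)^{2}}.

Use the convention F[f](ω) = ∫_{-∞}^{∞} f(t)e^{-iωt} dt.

F(ω) = \frac{5 \pi \left(2 \left|{\omega}\right| + 1\right) e^{- 2 \left|{\omega}\right|}}{16}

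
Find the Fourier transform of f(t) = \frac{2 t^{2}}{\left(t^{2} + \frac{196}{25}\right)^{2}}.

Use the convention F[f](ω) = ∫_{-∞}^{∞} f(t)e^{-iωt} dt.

F(ω) = \frac{\pi \left(5 - 14 \left|{\omega}\right|\right) e^{- \frac{14 \left|{\omega}\right|}{5}}}{14}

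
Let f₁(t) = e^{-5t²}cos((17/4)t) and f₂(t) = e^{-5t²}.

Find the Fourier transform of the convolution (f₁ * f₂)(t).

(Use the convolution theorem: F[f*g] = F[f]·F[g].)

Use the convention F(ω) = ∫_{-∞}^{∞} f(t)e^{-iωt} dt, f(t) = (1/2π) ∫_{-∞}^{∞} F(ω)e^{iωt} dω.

F[f₁*f₂](ω) = \frac{\pi \left(e^{\frac{17 \omega}{20}} + 1\right) e^{- \frac{\omega^{2}}{10} - \frac{17 \omega}{40} - \frac{289}{320}}}{10}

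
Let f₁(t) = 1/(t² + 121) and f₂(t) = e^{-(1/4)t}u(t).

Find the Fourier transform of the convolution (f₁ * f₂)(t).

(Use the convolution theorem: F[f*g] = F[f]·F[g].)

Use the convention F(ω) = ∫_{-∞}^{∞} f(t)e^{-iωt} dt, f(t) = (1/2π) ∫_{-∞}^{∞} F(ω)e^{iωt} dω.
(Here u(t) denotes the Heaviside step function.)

F[f₁*f₂](ω) = \frac{4 \pi e^{- 11 \left|{\omega}\right|}}{11 \left(4 i \omega + 1\right)}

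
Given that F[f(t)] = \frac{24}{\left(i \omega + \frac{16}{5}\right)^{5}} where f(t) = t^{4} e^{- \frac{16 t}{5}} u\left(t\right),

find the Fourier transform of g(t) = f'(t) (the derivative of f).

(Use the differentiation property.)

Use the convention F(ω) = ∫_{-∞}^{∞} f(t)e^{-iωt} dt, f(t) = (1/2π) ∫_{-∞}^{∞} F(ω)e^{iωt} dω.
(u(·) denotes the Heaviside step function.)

F[g](ω) = \frac{75000 i \omega}{\left(5 i \omega + 16\right)^{5}}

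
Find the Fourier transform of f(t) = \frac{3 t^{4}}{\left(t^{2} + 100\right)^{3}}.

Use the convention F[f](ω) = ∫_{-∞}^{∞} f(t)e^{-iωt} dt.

F(ω) = \frac{3 \pi \left(100 \omega^{2} - 50 \left|{\omega}\right| + 3\right) e^{- 10 \left|{\omega}\right|}}{80}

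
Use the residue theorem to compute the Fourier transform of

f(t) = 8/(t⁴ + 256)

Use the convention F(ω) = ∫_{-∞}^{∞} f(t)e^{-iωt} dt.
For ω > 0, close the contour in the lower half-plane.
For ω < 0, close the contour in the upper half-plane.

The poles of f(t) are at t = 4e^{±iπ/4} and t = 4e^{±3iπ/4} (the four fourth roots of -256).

Let g(z) = f(z)e^{-iωz}; for large |z| the factor e^{-iωz} decays in the lower half-plane when ω > 0 and in the upper half-plane when ω < 0.

Case ω > 0 (lower half-plane, clockwise contour ⇒ F(ω) = -2πi·ΣRes):
  Res_{z = - 2 \sqrt{2} - 2 \sqrt{2} i} g(z) = \frac{\sqrt{2} i \left(1 - i\right) e^{2 \sqrt{2} \omega \left(-1 + i\right)}}{64}
  Res_{z = 2 \sqrt{2} - 2 \sqrt{2} i} g(z) = \frac{\sqrt{2} i \left(1 + i\right) e^{- 2 \sqrt{2} \omega \left(1 + i\right)}}{64}
  F(ω) = -2πi·ΣRes = \frac{\sqrt{2} \pi \left(1 - i\right) \left(e^{4 \sqrt{2} i \omega} + i\right) e^{- 2 \sqrt{2} \omega \left(1 + i\right)}}{32} = \frac{\pi e^{- 2 \sqrt{2} \omega} \sin{\left(2 \sqrt{2} \omega + \frac{\pi}{4} \right)}}{8}

Case ω < 0 (upper half-plane, counterclockwise contour ⇒ F(ω) = +2πi·ΣRes):
  Res_{z = 2 \sqrt{2} + 2 \sqrt{2} i} g(z) = \frac{\sqrt{2} i \left(-1 + i\right) e^{2 \sqrt{2} \omega \left(1 - i\right)}}{64}
  Res_{z = - 2 \sqrt{2} + 2 \sqrt{2} i} g(z) = \frac{\sqrt{2} \left(1 - i\right) e^{2 \sqrt{2} \omega \left(1 + i\right)}}{64}
  F(ω) = 2πi·ΣRes = - \frac{\sqrt{2} i \pi \left(i \left(1 - i\right) e^{2 \sqrt{2} \omega \left(1 - i\right)} - \left(1 - i\right) e^{2 \sqrt{2} \omega \left(1 + i\right)}\right)}{32} = \frac{\pi e^{2 \sqrt{2} \omega} \cos{\left(2 \sqrt{2} \omega + \frac{\pi}{4} \right)}}{8}

Both cases combine into a single formula in |ω|:

F(ω) = \frac{\pi e^{- 2 \sqrt{2} \left|{\omega}\right|} \sin{\left(2 \sqrt{2} \left|{\omega}\right| + \frac{\pi}{4} \right)}}{8}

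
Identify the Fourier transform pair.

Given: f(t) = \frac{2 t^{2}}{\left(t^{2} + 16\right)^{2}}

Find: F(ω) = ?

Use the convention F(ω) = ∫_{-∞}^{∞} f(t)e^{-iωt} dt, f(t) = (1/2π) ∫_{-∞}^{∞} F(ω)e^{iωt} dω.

F(ω) = \frac{\pi \left(1 - 4 \left|{\omega}\right|\right) e^{- 4 \left|{\omega}\right|}}{4}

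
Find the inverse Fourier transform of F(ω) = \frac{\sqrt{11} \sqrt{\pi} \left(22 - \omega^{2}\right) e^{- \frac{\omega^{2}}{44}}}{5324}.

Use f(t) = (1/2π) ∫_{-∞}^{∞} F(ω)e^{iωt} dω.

f(t) = t^{2} e^{- 11 t^{2}}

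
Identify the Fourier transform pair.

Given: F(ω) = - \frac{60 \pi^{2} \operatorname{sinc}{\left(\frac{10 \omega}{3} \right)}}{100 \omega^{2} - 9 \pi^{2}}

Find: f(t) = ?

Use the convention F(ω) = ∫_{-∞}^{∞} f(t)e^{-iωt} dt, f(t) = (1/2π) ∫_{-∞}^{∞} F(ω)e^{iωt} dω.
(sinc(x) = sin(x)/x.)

f(t) = 2 \left(\begin{cases} \cos^{2}{\left(\frac{3 \pi t}{20} \right)} & \text{for}\: \left|{t}\right| < \frac{10}{3} \\0 & \text{otherwise} \end{cases}\right)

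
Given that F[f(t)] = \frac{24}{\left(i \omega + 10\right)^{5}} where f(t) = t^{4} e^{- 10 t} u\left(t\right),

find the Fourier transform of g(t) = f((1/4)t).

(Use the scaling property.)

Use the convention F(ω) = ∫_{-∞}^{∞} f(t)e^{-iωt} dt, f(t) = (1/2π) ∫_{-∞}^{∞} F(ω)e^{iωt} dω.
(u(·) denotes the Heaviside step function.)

F[g](ω) = \frac{3}{\left(2 i \omega + 5\right)^{5}}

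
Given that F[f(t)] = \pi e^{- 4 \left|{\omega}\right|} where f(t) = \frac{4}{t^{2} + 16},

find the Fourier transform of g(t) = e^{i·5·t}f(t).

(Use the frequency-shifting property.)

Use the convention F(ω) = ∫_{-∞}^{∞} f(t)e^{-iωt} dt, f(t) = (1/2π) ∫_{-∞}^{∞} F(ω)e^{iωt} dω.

F[g](ω) = \pi e^{- 4 \left|{\omega - 5}\right|}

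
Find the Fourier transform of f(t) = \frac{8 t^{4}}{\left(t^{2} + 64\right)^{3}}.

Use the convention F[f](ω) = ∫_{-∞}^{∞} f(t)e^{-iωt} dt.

F(ω) = \frac{\pi \left(64 \omega^{2} - 40 \left|{\omega}\right| + 3\right) e^{- 8 \left|{\omega}\right|}}{8}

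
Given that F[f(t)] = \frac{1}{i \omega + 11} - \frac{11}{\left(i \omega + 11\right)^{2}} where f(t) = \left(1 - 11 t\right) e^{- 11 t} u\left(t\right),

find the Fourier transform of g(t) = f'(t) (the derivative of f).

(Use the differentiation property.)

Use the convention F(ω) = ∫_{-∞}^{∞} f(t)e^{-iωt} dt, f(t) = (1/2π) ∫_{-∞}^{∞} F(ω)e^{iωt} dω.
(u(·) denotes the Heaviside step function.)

F[g](ω) = \frac{\omega^{2}}{\omega^{2} - 22 i \omega - 121}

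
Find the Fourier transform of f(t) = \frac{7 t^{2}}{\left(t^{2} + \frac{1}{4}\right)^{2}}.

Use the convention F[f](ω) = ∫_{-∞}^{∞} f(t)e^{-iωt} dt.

F(ω) = \frac{7 \pi \left(2 - \left|{\omega}\right|\right) e^{- \frac{\left|{\omega}\right|}{2}}}{2}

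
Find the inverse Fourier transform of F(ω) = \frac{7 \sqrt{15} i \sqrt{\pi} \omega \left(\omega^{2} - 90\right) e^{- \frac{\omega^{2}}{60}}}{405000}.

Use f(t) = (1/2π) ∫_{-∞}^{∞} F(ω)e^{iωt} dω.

f(t) = 7 t^{3} e^{- 15 t^{2}}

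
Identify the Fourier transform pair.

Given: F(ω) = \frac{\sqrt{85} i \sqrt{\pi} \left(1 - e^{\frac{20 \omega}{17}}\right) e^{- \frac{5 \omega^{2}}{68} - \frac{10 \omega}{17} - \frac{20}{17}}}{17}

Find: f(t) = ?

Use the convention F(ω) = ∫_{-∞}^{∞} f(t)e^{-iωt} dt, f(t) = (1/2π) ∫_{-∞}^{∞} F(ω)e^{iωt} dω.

f(t) = 2 e^{- \frac{17 t^{2}}{5}} \sin{\left(4 t \right)}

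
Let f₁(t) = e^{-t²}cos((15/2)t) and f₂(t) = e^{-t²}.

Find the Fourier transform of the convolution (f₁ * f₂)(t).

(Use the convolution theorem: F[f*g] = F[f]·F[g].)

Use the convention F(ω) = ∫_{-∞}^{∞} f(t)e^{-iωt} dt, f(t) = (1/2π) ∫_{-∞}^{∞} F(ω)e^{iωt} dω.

F[f₁*f₂](ω) = \frac{\pi \left(e^{\frac{15 \omega}{2}} + 1\right) e^{- \frac{\omega^{2}}{2} - \frac{15 \omega}{4} - \frac{225}{16}}}{2}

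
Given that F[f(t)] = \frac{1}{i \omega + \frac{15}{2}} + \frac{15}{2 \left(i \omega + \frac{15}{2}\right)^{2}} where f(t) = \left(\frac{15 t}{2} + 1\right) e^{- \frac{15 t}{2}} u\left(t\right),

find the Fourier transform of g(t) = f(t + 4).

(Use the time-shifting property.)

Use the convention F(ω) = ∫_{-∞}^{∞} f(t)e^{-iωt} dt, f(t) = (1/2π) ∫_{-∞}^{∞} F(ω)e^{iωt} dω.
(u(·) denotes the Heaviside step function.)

F[g](ω) = \frac{4 \left(- i \omega - 15\right) e^{4 i \omega}}{4 \omega^{2} - 60 i \omega - 225}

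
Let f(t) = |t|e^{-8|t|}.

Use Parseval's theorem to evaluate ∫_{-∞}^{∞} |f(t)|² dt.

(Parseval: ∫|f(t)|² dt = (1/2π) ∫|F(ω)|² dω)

∫|f(t)|² dt = \frac{1}{1024}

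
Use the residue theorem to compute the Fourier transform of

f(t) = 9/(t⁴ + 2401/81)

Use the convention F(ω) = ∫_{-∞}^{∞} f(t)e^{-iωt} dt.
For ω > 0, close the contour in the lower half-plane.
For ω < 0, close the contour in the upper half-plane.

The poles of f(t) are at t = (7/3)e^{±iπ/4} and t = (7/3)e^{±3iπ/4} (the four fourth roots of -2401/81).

Let g(z) = f(z)e^{-iωz}; for large |z| the factor e^{-iωz} decays in the lower half-plane when ω > 0 and in the upper half-plane when ω < 0.

Case ω > 0 (lower half-plane, clockwise contour ⇒ F(ω) = -2πi·ΣRes):
  Res_{z = - \frac{7 \sqrt{2}}{6} - \frac{7 \sqrt{2} i}{6}} g(z) = \frac{243 \sqrt{2} i \left(1 - i\right) e^{\frac{7 \sqrt{2} \omega \left(-1 + i\right)}{6}}}{2744}
  Res_{z = \frac{7 \sqrt{2}}{6} - \frac{7 \sqrt{2} i}{6}} g(z) = \frac{243 \sqrt{2} i \left(1 + i\right) e^{- \frac{7 \sqrt{2} \omega \left(1 + i\right)}{6}}}{2744}
  F(ω) = -2πi·ΣRes = \frac{243 \sqrt{2} \pi \left(1 - i\right) \left(e^{\frac{7 \sqrt{2} i \omega}{3}} + i\right) e^{- \frac{7 \sqrt{2} \omega \left(1 + i\right)}{6}}}{1372} = \frac{243 \pi e^{- \frac{7 \sqrt{2} \omega}{6}} \sin{\left(\frac{7 \sqrt{2} \omega}{6} + \frac{\pi}{4} \right)}}{343}

Case ω < 0 (upper half-plane, counterclockwise contour ⇒ F(ω) = +2πi·ΣRes):
  Res_{z = \frac{7 \sqrt{2}}{6} + \frac{7 \sqrt{2} i}{6}} g(z) = \frac{243 \sqrt{2} i \left(-1 + i\right) e^{\frac{7 \sqrt{2} \omega \left(1 - i\right)}{6}}}{2744}
  Res_{z = - \frac{7 \sqrt{2}}{6} + \frac{7 \sqrt{2} i}{6}} g(z) = \frac{243 \sqrt{2} \left(1 - i\right) e^{\frac{7 \sqrt{2} \omega \left(1 + i\right)}{6}}}{2744}
  F(ω) = 2πi·ΣRes = - \frac{243 \sqrt{2} i \pi \left(i \left(1 - i\right) e^{\frac{7 \sqrt{2} \omega \left(1 - i\right)}{6}} - \left(1 - i\right) e^{\frac{7 \sqrt{2} \omega \left(1 + i\right)}{6}}\right)}{1372} = \frac{243 \pi e^{\frac{7 \sqrt{2} \omega}{6}} \cos{\left(\frac{7 \sqrt{2} \omega}{6} + \frac{\pi}{4} \right)}}{343}

Both cases combine into a single formula in |ω|:

F(ω) = \frac{243 \pi e^{- \frac{7 \sqrt{2} \left|{\omega}\right|}{6}} \sin{\left(\frac{7 \sqrt{2} \left|{\omega}\right|}{6} + \frac{\pi}{4} \right)}}{343}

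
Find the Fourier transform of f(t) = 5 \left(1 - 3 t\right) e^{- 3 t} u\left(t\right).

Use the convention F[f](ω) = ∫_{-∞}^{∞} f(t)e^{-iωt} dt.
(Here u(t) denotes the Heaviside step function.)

F(ω) = \frac{5 i \omega}{- \omega^{2} + 6 i \omega + 9}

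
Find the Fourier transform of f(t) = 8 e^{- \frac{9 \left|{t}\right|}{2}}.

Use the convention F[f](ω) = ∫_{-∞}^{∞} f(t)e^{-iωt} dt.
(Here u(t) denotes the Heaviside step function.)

F(ω) = \frac{288}{4 \omega^{2} + 81}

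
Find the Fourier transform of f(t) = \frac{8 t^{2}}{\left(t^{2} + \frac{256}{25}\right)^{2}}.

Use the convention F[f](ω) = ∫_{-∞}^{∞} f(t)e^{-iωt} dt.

F(ω) = \frac{\pi \left(5 - 16 \left|{\omega}\right|\right) e^{- \frac{16 \left|{\omega}\right|}{5}}}{4}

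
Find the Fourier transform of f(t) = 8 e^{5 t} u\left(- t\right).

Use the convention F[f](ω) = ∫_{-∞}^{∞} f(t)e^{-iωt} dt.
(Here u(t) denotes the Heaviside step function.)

F(ω) = - \frac{8}{i \omega - 5}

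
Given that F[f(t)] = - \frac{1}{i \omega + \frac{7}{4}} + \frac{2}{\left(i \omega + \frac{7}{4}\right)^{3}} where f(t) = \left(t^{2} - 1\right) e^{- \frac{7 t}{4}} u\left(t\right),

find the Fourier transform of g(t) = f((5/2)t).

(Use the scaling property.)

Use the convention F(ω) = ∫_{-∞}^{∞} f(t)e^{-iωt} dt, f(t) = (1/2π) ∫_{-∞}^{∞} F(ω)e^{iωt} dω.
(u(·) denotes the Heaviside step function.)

F[g](ω) = \frac{8 \left(6400 i \omega - \left(8 i \omega + 35\right)^{3} + 28000\right)}{\left(8 i \omega + 35\right)^{4}}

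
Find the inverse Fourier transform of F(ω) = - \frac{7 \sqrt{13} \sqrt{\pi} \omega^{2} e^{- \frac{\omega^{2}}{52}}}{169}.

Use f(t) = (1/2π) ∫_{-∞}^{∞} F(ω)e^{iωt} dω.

f(t) = 7 \left(52 t^{2} - 2\right) e^{- 13 t^{2}}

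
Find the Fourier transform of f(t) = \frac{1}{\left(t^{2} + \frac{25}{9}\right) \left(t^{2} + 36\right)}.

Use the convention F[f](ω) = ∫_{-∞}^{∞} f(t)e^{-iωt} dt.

F(ω) = - \frac{3 \pi e^{- 6 \left|{\omega}\right|}}{598} + \frac{27 \pi e^{- \frac{5 \left|{\omega}\right|}{3}}}{1495}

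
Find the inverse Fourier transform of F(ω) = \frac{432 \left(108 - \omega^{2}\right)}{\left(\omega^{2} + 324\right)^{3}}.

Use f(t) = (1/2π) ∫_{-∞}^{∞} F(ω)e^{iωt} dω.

f(t) = 2 t^{2} e^{- 18 \left|{t}\right|}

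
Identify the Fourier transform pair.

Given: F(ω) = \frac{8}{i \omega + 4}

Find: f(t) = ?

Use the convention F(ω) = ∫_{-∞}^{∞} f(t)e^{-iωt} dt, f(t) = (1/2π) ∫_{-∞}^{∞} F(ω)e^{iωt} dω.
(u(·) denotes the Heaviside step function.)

f(t) = 8 e^{- 4 t} u\left(t\right)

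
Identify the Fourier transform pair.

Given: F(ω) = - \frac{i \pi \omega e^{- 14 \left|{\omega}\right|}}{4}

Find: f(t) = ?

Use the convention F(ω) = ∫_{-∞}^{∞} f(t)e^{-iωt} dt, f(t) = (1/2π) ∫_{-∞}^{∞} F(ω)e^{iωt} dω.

f(t) = \frac{7 t}{\left(t^{2} + 196\right)^{2}}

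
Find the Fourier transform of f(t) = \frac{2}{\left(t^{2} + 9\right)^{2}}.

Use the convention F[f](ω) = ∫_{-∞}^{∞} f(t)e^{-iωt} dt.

F(ω) = \frac{\pi \left(3 \left|{\omega}\right| + 1\right) e^{- 3 \left|{\omega}\right|}}{27}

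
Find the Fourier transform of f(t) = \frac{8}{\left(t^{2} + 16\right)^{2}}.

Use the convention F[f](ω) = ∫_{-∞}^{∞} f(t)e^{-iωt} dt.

F(ω) = \frac{\pi \left(4 \left|{\omega}\right| + 1\right) e^{- 4 \left|{\omega}\right|}}{16}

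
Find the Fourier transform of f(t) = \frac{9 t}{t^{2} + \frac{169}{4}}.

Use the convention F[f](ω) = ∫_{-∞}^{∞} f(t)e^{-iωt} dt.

F(ω) = - 9 i \pi e^{- \frac{13 \left|{\omega}\right|}{2}} \operatorname{sign}{\left(\omega \right)}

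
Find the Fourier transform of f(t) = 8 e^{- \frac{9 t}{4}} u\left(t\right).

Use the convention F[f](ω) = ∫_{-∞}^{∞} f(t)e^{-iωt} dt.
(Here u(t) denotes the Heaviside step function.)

F(ω) = \frac{32}{4 i \omega + 9}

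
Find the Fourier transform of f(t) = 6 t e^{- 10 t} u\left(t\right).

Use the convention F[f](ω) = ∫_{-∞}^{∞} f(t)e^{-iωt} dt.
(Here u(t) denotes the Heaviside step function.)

F(ω) = \frac{6}{\left(i \omega + 10\right)^{2}}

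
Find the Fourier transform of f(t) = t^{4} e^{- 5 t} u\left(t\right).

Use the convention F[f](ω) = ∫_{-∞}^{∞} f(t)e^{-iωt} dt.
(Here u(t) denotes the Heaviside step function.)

F(ω) = \frac{24}{\left(i \omega + 5\right)^{5}}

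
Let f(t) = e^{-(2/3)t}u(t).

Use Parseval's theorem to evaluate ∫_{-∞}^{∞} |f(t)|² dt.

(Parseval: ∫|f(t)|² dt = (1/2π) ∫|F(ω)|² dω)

∫|f(t)|² dt = \frac{3}{4}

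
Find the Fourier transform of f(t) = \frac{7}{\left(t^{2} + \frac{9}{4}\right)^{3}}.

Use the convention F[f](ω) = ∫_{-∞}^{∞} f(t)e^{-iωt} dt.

F(ω) = \frac{7 \pi \left(3 \omega^{2} + 6 \left|{\omega}\right| + 4\right) e^{- \frac{3 \left|{\omega}\right|}{2}}}{81}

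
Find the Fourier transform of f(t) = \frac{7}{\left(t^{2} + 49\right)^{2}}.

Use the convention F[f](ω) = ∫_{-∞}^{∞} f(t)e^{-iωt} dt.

F(ω) = \frac{\pi \left(7 \left|{\omega}\right| + 1\right) e^{- 7 \left|{\omega}\right|}}{98}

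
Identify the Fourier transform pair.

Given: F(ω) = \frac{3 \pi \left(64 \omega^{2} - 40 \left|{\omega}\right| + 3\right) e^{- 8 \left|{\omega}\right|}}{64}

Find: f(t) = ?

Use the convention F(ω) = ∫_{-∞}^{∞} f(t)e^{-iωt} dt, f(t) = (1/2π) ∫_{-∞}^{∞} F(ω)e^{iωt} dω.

f(t) = \frac{3 t^{4}}{\left(t^{2} + 64\right)^{3}}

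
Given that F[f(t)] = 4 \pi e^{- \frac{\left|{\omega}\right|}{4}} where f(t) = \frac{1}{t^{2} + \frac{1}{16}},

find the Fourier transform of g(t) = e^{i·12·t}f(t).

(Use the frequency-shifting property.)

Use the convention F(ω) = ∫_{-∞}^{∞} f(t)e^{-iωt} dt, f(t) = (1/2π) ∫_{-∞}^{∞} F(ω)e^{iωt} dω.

F[g](ω) = 4 \pi e^{- \frac{\left|{\omega - 12}\right|}{4}}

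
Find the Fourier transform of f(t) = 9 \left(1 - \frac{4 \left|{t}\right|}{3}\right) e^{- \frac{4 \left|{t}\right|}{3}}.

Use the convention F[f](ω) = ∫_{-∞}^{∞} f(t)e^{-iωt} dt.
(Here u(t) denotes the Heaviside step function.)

F(ω) = \frac{3888 \omega^{2}}{\left(9 \omega^{2} + 16\right)^{2}}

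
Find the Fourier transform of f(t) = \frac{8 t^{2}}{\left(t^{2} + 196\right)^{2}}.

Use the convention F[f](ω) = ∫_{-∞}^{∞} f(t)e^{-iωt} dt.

F(ω) = \frac{2 \pi \left(1 - 14 \left|{\omega}\right|\right) e^{- 14 \left|{\omega}\right|}}{7}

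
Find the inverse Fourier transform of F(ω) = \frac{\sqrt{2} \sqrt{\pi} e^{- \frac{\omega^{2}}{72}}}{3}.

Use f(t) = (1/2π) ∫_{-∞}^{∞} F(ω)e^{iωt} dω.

f(t) = 2 e^{- 18 t^{2}}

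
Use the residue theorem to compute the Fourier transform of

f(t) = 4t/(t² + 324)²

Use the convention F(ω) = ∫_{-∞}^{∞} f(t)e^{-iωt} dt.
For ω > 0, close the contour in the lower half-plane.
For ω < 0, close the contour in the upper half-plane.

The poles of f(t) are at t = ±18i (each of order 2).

Let g(z) = f(z)e^{-iωz}; for large |z| the factor e^{-iωz} decays in the lower half-plane when ω > 0 and in the upper half-plane when ω < 0.

Case ω > 0 (lower half-plane, clockwise contour ⇒ F(ω) = -2πi·ΣRes):
  Res_{z = - 18 i} g(z) = \frac{\omega e^{- 18 \omega}}{18} (pole of order 2)
  F(ω) = -2πi·ΣRes = - \frac{i \pi \omega e^{- 18 \omega}}{9}

Case ω < 0 (upper half-plane, counterclockwise contour ⇒ F(ω) = +2πi·ΣRes):
  Res_{z = 18 i} g(z) = - \frac{\omega e^{18 \omega}}{18} (pole of order 2)
  F(ω) = 2πi·ΣRes = - \frac{i \pi \omega e^{18 \omega}}{9}

Both cases combine into a single formula in |ω|:

F(ω) = - \frac{i \pi \omega e^{- 18 \left|{\omega}\right|}}{9}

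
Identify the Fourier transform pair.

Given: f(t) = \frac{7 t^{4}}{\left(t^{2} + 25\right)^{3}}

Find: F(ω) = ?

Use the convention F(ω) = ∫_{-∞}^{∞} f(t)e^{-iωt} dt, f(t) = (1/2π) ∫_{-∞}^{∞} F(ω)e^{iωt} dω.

F(ω) = \frac{7 \pi \left(25 \omega^{2} - 25 \left|{\omega}\right| + 3\right) e^{- 5 \left|{\omega}\right|}}{40}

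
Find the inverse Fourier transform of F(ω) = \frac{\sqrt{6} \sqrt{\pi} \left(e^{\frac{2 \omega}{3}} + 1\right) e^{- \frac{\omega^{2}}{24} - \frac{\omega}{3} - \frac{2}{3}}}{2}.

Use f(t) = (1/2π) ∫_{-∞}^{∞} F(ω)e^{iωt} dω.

f(t) = 6 e^{- 6 t^{2}} \cos{\left(4 t \right)}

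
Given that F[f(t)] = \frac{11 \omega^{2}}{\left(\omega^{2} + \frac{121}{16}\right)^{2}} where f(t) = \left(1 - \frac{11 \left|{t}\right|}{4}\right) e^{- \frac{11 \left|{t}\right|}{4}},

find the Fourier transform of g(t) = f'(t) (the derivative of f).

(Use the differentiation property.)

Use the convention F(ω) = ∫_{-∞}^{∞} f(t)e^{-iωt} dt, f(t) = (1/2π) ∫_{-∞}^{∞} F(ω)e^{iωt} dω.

F[g](ω) = \frac{2816 i \omega^{3}}{\left(16 \omega^{2} + 121\right)^{2}}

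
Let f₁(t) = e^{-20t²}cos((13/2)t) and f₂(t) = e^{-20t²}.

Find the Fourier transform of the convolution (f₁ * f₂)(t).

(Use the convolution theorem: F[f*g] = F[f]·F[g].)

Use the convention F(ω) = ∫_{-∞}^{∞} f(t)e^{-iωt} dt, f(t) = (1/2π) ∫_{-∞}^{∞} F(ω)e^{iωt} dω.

F[f₁*f₂](ω) = \frac{\pi \left(e^{\frac{13 \omega}{40}} + 1\right) e^{- \frac{\omega^{2}}{40} - \frac{13 \omega}{80} - \frac{169}{320}}}{40}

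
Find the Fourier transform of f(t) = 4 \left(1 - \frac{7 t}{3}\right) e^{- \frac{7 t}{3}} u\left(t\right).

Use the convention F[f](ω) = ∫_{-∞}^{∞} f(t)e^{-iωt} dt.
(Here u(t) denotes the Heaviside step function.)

F(ω) = \frac{36 i \omega}{- 9 \omega^{2} + 42 i \omega + 49}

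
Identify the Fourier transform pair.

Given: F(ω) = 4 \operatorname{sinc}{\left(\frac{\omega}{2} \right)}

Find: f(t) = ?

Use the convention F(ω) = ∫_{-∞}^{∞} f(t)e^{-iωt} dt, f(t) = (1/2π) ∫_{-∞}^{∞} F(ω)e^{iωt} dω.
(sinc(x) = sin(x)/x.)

f(t) = 4 \left(\begin{cases} 1 & \text{for}\: \left|{t}\right| < \frac{1}{2} \\0 & \text{otherwise} \end{cases}\right)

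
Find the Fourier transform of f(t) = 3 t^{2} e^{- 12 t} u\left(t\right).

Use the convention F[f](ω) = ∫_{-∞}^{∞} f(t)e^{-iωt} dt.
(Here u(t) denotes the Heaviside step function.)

F(ω) = \frac{6}{\left(i \omega + 12\right)^{3}}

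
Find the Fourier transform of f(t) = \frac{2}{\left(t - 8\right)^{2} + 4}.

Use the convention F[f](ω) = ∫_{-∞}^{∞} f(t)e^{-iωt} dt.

F(ω) = \pi e^{- 8 i \omega - 2 \left|{\omega}\right|}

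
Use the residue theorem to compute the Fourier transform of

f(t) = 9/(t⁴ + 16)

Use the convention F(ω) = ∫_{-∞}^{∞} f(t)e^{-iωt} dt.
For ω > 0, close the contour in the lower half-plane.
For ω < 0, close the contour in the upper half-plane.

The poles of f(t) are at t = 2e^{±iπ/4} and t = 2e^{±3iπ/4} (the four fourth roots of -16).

Let g(z) = f(z)e^{-iωz}; for large |z| the factor e^{-iωz} decays in the lower half-plane when ω > 0 and in the upper half-plane when ω < 0.

Case ω > 0 (lower half-plane, clockwise contour ⇒ F(ω) = -2πi·ΣRes):
  Res_{z = - \sqrt{2} - \sqrt{2} i} g(z) = \frac{9 \sqrt{2} i \left(1 - i\right) e^{\sqrt{2} \omega \left(-1 + i\right)}}{64}
  Res_{z = \sqrt{2} - \sqrt{2} i} g(z) = \frac{9 \sqrt{2} i \left(1 + i\right) e^{- \sqrt{2} \omega \left(1 + i\right)}}{64}
  F(ω) = -2πi·ΣRes = \frac{9 \sqrt{2} \pi \left(1 - i\right) \left(e^{2 \sqrt{2} i \omega} + i\right) e^{- \sqrt{2} \omega \left(1 + i\right)}}{32} = \frac{9 \pi e^{- \sqrt{2} \omega} \sin{\left(\sqrt{2} \omega + \frac{\pi}{4} \right)}}{8}

Case ω < 0 (upper half-plane, counterclockwise contour ⇒ F(ω) = +2πi·ΣRes):
  Res_{z = \sqrt{2} + \sqrt{2} i} g(z) = \frac{9 \sqrt{2} i \left(-1 + i\right) e^{\sqrt{2} \omega \left(1 - i\right)}}{64}
  Res_{z = - \sqrt{2} + \sqrt{2} i} g(z) = \frac{9 \sqrt{2} \left(1 - i\right) e^{\sqrt{2} \omega \left(1 + i\right)}}{64}
  F(ω) = 2πi·ΣRes = - \frac{9 \sqrt{2} i \pi \left(i \left(1 - i\right) e^{\sqrt{2} \omega \left(1 - i\right)} - \left(1 - i\right) e^{\sqrt{2} \omega \left(1 + i\right)}\right)}{32} = \frac{9 \pi e^{\sqrt{2} \omega} \cos{\left(\sqrt{2} \omega + \frac{\pi}{4} \right)}}{8}

Both cases combine into a single formula in |ω|:

F(ω) = \frac{9 \pi e^{- \sqrt{2} \left|{\omega}\right|} \sin{\left(\sqrt{2} \left|{\omega}\right| + \frac{\pi}{4} \right)}}{8}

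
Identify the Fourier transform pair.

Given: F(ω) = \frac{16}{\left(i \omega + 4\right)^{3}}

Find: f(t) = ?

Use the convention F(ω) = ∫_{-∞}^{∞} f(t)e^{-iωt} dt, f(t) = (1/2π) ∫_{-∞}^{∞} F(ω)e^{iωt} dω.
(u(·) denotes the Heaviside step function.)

f(t) = 8 t^{2} e^{- 4 t} u\left(t\right)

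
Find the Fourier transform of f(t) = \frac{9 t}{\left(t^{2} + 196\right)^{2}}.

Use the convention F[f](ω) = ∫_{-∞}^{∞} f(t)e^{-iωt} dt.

F(ω) = - \frac{9 i \pi \omega e^{- 14 \left|{\omega}\right|}}{28}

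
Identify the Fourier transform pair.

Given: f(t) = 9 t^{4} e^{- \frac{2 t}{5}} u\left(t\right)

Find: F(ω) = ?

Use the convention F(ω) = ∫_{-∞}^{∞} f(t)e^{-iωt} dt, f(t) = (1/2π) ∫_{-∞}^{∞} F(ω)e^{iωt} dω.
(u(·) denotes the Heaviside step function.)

F(ω) = \frac{675000}{\left(5 i \omega + 2\right)^{5}}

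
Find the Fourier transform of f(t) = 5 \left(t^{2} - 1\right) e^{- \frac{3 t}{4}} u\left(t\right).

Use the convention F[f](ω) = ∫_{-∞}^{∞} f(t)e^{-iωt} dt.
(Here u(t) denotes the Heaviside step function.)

F(ω) = \frac{20 \left(128 i \omega - \left(4 i \omega + 3\right)^{3} + 96\right)}{\left(4 i \omega + 3\right)^{4}}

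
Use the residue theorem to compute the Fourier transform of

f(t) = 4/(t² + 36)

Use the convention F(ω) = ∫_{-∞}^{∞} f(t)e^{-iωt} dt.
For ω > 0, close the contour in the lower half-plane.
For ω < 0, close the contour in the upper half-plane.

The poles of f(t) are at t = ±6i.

Let g(z) = f(z)e^{-iωz}; for large |z| the factor e^{-iωz} decays in the lower half-plane when ω > 0 and in the upper half-plane when ω < 0.

Case ω > 0 (lower half-plane, clockwise contour ⇒ F(ω) = -2πi·ΣRes):
  Res_{z = - 6 i} g(z) = \frac{i e^{- 6 \omega}}{3}
  F(ω) = -2πi·ΣRes = \frac{2 \pi e^{- 6 \omega}}{3}

Case ω < 0 (upper half-plane, counterclockwise contour ⇒ F(ω) = +2πi·ΣRes):
  Res_{z = 6 i} g(z) = - \frac{i e^{6 \omega}}{3}
  F(ω) = 2πi·ΣRes = \frac{2 \pi e^{6 \omega}}{3}

Both cases combine into a single formula in |ω|:

F(ω) = \frac{2 \pi e^{- 6 \left|{\omega}\right|}}{3}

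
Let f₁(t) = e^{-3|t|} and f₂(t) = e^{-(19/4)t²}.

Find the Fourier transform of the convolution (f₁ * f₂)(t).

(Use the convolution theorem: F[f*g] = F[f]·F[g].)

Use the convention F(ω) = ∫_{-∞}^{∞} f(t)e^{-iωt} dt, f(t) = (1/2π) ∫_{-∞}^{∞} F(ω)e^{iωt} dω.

F[f₁*f₂](ω) = \frac{12 \sqrt{19} \sqrt{\pi} e^{- \frac{\omega^{2}}{19}}}{19 \left(\omega^{2} + 9\right)}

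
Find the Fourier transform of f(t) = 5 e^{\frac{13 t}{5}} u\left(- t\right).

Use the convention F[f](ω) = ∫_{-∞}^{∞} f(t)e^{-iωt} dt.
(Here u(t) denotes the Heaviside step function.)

F(ω) = - \frac{25}{5 i \omega - 13}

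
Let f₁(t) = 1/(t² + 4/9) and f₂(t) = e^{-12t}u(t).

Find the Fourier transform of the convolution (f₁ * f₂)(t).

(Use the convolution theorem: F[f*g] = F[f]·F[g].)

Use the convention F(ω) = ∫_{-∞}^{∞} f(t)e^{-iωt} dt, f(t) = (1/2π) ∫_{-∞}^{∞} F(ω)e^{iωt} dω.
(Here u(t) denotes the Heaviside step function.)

F[f₁*f₂](ω) = \frac{3 \pi e^{- \frac{2 \left|{\omega}\right|}{3}}}{2 \left(i \omega + 12\right)}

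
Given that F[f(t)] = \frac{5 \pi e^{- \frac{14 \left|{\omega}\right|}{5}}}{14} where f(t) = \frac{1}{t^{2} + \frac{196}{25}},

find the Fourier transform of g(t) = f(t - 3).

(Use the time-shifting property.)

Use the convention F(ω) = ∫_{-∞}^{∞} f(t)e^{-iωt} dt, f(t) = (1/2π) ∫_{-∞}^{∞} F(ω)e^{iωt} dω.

F[g](ω) = \frac{5 \pi e^{- 3 i \omega - \frac{14 \left|{\omega}\right|}{5}}}{14}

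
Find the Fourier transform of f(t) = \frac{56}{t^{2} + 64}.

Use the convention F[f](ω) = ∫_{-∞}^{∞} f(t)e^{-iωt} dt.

F(ω) = 7 \pi e^{- 8 \left|{\omega}\right|}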